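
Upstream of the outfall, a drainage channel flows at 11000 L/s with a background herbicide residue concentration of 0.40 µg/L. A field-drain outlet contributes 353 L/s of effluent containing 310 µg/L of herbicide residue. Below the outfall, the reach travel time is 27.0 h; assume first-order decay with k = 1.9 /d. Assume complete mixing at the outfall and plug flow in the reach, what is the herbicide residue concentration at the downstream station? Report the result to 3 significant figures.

1.18 µg/L

Mass balance: C = (11000·0.4000 + 353.0·310.0) / 11350 = 113800/11350 = 10.03 µg/L.
Applying C = C₀e^(−kt): 10.03 × 0.1179 = 1.183 µg/L.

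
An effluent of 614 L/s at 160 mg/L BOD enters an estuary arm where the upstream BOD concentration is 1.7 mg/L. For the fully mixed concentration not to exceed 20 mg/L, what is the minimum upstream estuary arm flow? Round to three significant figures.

4700 L/s

Set C_mix = 20: (Q·1.700 + 614.0·160.0) / (Q + 614.0) = 20
→ Q = 614.0·(160.0 − 20)/(20 − 1.700) = 4697 L/s.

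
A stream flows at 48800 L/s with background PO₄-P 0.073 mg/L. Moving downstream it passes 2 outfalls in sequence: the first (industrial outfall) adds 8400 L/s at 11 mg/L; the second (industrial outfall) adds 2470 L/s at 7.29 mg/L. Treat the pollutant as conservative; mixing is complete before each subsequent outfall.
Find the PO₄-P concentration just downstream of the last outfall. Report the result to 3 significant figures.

After outfall 1: Q = 48800 + 8400 = 57200 L/s; C = (48800·0.07300 + 8400·11.00)/57200 = 1.678 mg/L.
After outfall 2: Q = 57200 + 2470 = 59670 L/s; C = (57200·1.678 + 2470·7.290)/59670 = 1.910 mg/L.

1.91 mg/L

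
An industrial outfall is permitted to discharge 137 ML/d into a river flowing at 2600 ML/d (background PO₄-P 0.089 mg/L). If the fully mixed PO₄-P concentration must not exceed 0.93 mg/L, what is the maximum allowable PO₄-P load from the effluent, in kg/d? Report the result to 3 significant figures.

Mass balance at the limit: 2600·0.08900 + 137.0·Cₑ = 2737·0.93 → Cₑ = 16.89 mg/L.
137.0 ML/d = 1.586 m³/s. Load = 1.586 m³/s × 16.89 g/m³ × 86 400 s/d = 2314 kg/d.

2310 kg/d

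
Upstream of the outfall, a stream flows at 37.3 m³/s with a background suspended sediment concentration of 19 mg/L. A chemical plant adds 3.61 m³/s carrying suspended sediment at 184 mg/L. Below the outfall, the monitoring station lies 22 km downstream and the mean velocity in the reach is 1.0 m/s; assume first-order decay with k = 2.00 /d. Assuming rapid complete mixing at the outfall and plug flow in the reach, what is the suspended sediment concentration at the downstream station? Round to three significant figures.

After mixing, C = (37.30·19.00 + 3.610·184.0) / 40.91 = 1373/40.91 = 33.56 mg/L.
Travel time t = 22·1000 / 1.0 = 22000 s = 6.111 h.
First-order decay: C = 33.56·exp(−k·t) = 33.56·0.6009 = 20.17 mg/L.

20.2 mg/L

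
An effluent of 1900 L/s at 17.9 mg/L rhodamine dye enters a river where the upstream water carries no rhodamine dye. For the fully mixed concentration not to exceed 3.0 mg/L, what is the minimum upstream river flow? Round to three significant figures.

9440 L/s

Set C_mix = 3.0: (Q·0 + 1900·17.90) / (Q + 1900) = 3.0
→ Q = 1900·(17.90 − 3.0)/(3.0 − 0) = 9437 L/s.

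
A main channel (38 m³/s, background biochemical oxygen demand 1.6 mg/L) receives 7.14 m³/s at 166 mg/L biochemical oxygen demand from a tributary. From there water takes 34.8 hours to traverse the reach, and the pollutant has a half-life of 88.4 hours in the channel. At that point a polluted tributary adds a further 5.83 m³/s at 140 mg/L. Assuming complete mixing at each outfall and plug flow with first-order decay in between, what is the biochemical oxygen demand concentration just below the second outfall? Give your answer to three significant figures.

Mixed concentration C = ΣQC/ΣQ = (38.00·1.600 + 7.140·166.0) / 45.14 = 1246/45.14 = 27.60 mg/L; combined flow 45.14 m³/s.
Half-life 88.4 h → k = ln 2 / 88.4 = 0.007841 h⁻¹ = 0.1882 d⁻¹.
Applying C = C₀e^(−kt): 27.60 × 0.7612 = 21.01 mg/L.
At the second outfall, C = (45.14·21.01 + 5.830·140.0) / (45.14 + 5.830) = 34.62 mg/L.

34.6 mg/L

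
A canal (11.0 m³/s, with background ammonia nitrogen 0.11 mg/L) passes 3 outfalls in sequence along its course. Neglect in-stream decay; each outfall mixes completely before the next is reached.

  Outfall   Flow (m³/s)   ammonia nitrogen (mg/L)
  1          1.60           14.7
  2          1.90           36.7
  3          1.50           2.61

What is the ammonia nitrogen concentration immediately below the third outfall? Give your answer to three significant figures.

6.15 mg/L

Outfall 1: combined Q = 12.60 m³/s; C = (11.00·0.1100 + 1.600·14.70)/12.60 = 1.963 mg/L.
Outfall 2: combined Q = 14.50 m³/s; C = (12.60·1.963 + 1.900·36.70)/14.50 = 6.514 mg/L.
Outfall 3: combined Q = 16.00 m³/s; C = (14.50·6.514 + 1.500·2.610)/16.00 = 6.148 mg/L.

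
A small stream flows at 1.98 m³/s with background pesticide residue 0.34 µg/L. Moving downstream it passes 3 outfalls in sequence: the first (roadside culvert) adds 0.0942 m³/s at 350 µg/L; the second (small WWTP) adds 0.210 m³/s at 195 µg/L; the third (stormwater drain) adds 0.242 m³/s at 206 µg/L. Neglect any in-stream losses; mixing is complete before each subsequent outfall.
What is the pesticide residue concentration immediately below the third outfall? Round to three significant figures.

Outfall 1: combined Q = 2.074 m³/s; C = (1.980·0.3400 + 0.09420·350.0)/2.074 = 16.22 µg/L.
Outfall 2: combined Q = 2.284 m³/s; C = (2.074·16.22 + 0.2100·195.0)/2.284 = 32.66 µg/L.
Outfall 3: combined Q = 2.526 m³/s; C = (2.284·32.66 + 0.2420·206.0)/2.526 = 49.26 µg/L.

49.3 µg/L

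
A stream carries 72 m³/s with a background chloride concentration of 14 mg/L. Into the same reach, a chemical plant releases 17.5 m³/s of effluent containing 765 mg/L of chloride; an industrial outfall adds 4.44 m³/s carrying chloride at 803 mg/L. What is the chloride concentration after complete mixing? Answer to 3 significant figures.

191 mg/L

Flow-weighted average: C = (72.00·14.00 + 17.50·765.0 + 4.440·803.0) / 93.94 = 17960/93.94 = 191.2 mg/L.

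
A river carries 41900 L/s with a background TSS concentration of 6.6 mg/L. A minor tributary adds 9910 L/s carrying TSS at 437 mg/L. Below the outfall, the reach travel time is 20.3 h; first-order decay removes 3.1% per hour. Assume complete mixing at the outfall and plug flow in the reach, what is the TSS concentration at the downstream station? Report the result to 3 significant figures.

Flow-weighted average: C = (41900·6.600 + 9910·437.0) / 51810 = 4607000/51810 = 88.93 mg/L.
3.1%/h lost → k = −ln(1 − 0.031) = 0.03149 h⁻¹.
Applying C = C₀e^(−kt): 88.93 × 0.5277 = 46.92 mg/L.

46.9 mg/L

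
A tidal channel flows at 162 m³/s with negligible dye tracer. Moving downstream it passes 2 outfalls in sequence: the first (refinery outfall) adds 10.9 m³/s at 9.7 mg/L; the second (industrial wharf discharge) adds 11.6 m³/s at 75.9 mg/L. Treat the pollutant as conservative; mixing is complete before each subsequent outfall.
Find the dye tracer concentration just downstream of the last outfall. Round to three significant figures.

Below outfall 1: Q → 172.9 m³/s, C = (162.0·0 + 10.90·9.700)/172.9 = 0.6115 mg/L.
Below outfall 2: Q → 184.5 m³/s, C = (172.9·0.6115 + 11.60·75.90)/184.5 = 5.345 mg/L.

5.35 mg/L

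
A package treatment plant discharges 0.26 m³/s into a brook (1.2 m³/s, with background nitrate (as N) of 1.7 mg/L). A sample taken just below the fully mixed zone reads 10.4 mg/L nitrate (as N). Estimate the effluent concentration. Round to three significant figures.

50.6 mg/L

Mass balance: 1.200·1.700 + 0.2600·Cₑ = 1.460·10.40
→ Cₑ = (1.460·10.40 − 1.200·1.700) / 0.2600 = 50.55 mg/L.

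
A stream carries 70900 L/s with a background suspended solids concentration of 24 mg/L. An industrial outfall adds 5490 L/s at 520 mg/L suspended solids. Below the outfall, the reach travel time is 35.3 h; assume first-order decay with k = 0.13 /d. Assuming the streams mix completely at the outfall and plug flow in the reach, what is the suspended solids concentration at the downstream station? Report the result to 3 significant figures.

After mixing, C = (70900·24.00 + 5490·520.0) / 76390 = 4556000/76390 = 59.65 mg/L.
After decay, C = 59.65 × e^(−kt) = 59.65 × 0.8260 = 49.27 mg/L.

49.3 mg/L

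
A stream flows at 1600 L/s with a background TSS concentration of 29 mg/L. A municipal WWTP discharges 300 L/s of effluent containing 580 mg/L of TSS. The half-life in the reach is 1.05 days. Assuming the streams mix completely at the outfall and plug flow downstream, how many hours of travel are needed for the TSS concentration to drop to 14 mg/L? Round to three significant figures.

76.9 h

Conservation of mass: C = (1600·29.00 + 300.0·580.0) / 1900 = 220400/1900 = 116.0 mg/L.
Half-life 1.05 d → k = ln 2 / 1.05 = 0.6601 d⁻¹.
116.0·exp(−k·t) = 14 → t = ln(116.0/14)/k = 276800 s = 76.88 h.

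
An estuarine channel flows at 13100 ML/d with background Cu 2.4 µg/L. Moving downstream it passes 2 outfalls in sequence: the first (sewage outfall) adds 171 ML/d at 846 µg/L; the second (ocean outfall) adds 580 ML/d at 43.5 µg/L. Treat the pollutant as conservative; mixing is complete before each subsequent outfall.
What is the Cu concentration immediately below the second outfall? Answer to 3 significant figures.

After outfall 1: Q = 13100 + 171.0 = 13270 ML/d; C = (13100·2.400 + 171.0·846.0)/13270 = 13.27 µg/L.
After outfall 2: Q = 13270 + 580.0 = 13850 ML/d; C = (13270·13.27 + 580.0·43.50)/13850 = 14.54 µg/L.

14.5 µg/L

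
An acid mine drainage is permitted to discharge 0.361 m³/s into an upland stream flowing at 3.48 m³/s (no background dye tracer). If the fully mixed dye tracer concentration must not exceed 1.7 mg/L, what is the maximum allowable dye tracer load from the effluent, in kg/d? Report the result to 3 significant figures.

564 kg/d

Mass balance at the limit: 3.480·0 + 0.3610·Cₑ = 3.841·1.7 → Cₑ = 18.09 mg/L.
Load = 0.3610 m³/s × 18.09 g/m³ × 86 400 s/d = 564.2 kg/d.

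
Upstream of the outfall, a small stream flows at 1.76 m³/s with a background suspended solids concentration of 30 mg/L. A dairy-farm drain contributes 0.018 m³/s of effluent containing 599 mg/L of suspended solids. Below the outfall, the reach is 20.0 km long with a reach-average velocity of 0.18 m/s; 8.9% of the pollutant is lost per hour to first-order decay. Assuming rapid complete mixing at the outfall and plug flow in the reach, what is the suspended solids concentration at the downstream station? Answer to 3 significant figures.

2.01 mg/L

Mass balance: C = (1.760·30.00 + 0.01800·599.0) / 1.778 = 63.58/1.778 = 35.76 mg/L.
Travel time t = 20.0·1000 / 0.18 = 111100 s = 30.86 h.
8.9%/h lost → k = −ln(1 − 0.089) = 0.09321 h⁻¹.
Decay over the reach: 35.76·exp(−kt) = 35.76·0.05631 = 2.014 mg/L.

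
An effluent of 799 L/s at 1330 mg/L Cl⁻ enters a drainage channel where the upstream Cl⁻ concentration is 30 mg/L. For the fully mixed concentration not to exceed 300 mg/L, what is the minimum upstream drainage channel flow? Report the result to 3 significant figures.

Set C_mix = 300: (Q·30.00 + 799.0·1330) / (Q + 799.0) = 300
→ Q = 799.0·(1330 − 300)/(300 − 30.00) = 3048 L/s.

3050 L/s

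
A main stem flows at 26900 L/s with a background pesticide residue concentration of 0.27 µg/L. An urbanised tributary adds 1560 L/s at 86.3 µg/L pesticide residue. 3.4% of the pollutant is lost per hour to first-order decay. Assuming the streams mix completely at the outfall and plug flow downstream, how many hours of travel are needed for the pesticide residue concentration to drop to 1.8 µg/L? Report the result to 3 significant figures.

Mass balance: C = (26900·0.2700 + 1560·86.30) / 28460 = 141900/28460 = 4.986 µg/L.
3.4%/h lost → k = −ln(1 − 0.034) = 0.03459 h⁻¹.
4.986·exp(−k·t) = 1.8 → t = ln(4.986/1.8)/k = 106000 s = 29.45 h.

29.5 h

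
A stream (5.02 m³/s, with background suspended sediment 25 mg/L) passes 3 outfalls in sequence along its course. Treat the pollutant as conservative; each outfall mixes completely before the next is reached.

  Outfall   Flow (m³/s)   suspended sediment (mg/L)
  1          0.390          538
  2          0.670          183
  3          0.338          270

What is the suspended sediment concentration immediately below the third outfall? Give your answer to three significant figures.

Outfall 1: combined Q = 5.410 m³/s; C = (5.020·25.00 + 0.3900·538.0)/5.410 = 61.98 mg/L.
Outfall 2: combined Q = 6.080 m³/s; C = (5.410·61.98 + 0.6700·183.0)/6.080 = 75.32 mg/L.
Outfall 3: combined Q = 6.418 m³/s; C = (6.080·75.32 + 0.3380·270.0)/6.418 = 85.57 mg/L.

85.6 mg/L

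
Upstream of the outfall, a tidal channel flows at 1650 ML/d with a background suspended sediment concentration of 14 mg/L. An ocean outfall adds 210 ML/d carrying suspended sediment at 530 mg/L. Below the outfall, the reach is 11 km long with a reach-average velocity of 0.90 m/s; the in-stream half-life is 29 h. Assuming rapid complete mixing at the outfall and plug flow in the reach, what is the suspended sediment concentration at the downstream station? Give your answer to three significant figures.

66.6 mg/L

Mass balance: C = (1650·14.00 + 210.0·530.0) / 1860 = 134400/1860 = 72.26 mg/L.
Travel time t = 11·1000 / 0.90 = 12220 s = 3.395 h.
Half-life 29 h → k = ln 2 / 29 = 0.02390 h⁻¹ = 0.5736 d⁻¹.
Applying C = C₀e^(−kt): 72.26 × 0.9221 = 66.63 mg/L.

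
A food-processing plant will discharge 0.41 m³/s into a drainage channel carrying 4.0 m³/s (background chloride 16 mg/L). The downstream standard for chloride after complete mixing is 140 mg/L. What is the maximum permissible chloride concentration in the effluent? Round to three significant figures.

At the limit, (Qr·Cr + Qe·Cₑ)/(Qr + Qe) = 140:
Cₑ = (4.410·140 − 4.000·16.00) / 0.4100 = 1350 mg/L.

1350 mg/L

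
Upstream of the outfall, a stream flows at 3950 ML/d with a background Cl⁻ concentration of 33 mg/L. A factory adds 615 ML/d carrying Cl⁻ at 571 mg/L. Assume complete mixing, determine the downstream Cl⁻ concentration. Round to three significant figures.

105 mg/L

After mixing, C = (3950·33.00 + 615.0·571.0) / 4565 = 481500/4565 = 105.5 mg/L.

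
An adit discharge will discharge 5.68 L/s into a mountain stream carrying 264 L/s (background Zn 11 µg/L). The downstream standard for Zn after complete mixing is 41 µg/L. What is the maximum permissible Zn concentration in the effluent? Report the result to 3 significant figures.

At the limit, (Qr·Cr + Qe·Cₑ)/(Qr + Qe) = 41:
Cₑ = (269.7·41 − 264.0·11.00) / 5.680 = 1435 µg/L.

1440 µg/L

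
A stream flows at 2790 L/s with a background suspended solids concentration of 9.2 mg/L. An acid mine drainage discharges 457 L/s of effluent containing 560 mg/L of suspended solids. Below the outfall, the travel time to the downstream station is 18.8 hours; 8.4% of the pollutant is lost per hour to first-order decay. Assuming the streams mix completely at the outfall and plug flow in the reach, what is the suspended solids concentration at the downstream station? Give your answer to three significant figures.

16.7 mg/L

Mixed concentration C = ΣQC/ΣQ = (2790·9.200 + 457.0·560.0) / 3247 = 281600/3247 = 86.72 mg/L.
8.4%/h lost → k = −ln(1 − 0.084) = 0.08774 h⁻¹.
First-order decay: C = 86.72·exp(−k·t) = 86.72·0.1921 = 16.66 mg/L.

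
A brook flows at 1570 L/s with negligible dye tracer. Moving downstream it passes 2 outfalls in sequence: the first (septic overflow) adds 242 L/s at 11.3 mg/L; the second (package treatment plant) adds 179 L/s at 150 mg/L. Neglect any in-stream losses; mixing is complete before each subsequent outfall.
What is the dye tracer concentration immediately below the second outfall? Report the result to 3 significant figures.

Outfall 1: combined Q = 1812 L/s; C = (1570·0 + 242.0·11.30)/1812 = 1.509 mg/L.
Outfall 2: combined Q = 1991 L/s; C = (1812·1.509 + 179.0·150.0)/1991 = 14.86 mg/L.

14.9 mg/L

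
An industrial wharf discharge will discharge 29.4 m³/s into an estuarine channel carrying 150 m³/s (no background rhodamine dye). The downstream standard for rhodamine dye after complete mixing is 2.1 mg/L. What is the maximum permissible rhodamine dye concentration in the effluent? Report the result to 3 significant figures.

At the limit, (Qr·Cr + Qe·Cₑ)/(Qr + Qe) = 2.1:
Cₑ = (179.4·2.1 − 150.0·0) / 29.40 = 12.81 mg/L.

12.8 mg/L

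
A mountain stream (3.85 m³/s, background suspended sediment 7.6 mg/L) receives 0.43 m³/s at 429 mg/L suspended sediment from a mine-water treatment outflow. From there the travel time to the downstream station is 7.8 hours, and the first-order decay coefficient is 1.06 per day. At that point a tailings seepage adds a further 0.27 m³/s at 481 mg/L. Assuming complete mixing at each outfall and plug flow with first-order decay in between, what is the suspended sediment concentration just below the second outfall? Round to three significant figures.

Mass balance: C = (3.850·7.600 + 0.4300·429.0) / 4.280 = 213.7/4.280 = 49.94 mg/L; combined flow 4.280 m³/s.
Decay over the reach: 49.94·exp(−kt) = 49.94·0.7086 = 35.38 mg/L.
At the second outfall, C = (4.280·35.38 + 0.2700·481.0) / (4.280 + 0.2700) = 61.83 mg/L.

61.8 mg/L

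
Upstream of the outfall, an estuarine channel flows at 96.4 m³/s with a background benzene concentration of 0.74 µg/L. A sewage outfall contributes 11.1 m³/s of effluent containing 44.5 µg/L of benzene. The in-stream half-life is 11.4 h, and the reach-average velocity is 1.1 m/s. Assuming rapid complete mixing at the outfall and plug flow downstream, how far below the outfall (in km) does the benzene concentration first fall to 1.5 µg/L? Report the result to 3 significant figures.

81.7 km

After mixing, C = (96.40·0.7400 + 11.10·44.50) / 107.5 = 565.3/107.5 = 5.258 µg/L.
Half-life 11.4 h → k = ln 2 / 11.4 = 0.06080 h⁻¹ = 1.459 d⁻¹.
Set 5.258·exp(−k·t) = 1.5 → t = ln(5.258/1.5)/k = 74270 s = 20.63 h.
Distance = v·t = 1.1·74270 = 81700 m = 81.70 km.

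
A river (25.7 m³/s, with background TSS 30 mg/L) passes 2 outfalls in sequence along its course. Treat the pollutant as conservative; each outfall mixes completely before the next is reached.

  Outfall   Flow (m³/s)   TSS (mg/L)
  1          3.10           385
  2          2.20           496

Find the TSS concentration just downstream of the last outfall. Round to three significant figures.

After outfall 1: Q = 25.70 + 3.100 = 28.80 m³/s; C = (25.70·30.00 + 3.100·385.0)/28.80 = 68.21 mg/L.
After outfall 2: Q = 28.80 + 2.200 = 31.00 m³/s; C = (28.80·68.21 + 2.200·496.0)/31.00 = 98.57 mg/L.

98.6 mg/L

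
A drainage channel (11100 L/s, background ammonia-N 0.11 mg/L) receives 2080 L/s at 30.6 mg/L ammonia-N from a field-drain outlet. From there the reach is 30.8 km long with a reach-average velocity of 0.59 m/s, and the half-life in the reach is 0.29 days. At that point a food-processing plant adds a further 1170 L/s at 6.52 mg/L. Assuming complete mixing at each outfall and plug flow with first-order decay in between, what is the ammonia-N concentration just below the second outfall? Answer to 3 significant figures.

Mixed concentration C = ΣQC/ΣQ = (11100·0.1100 + 2080·30.60) / 13180 = 64870/13180 = 4.922 mg/L; combined flow 13180 L/s.
Travel time t = 30.8·1000 / 0.59 = 52200 s = 14.50 h.
Half-life 0.29 d → k = ln 2 / 0.29 = 2.390 d⁻¹.
First-order decay: C = 4.922·exp(−k·t) = 4.922·0.2359 = 1.161 mg/L.
Second outfall: C = (13180·1.161 + 1170·6.520)/14350 = 1.598 mg/L.

1.60 mg/L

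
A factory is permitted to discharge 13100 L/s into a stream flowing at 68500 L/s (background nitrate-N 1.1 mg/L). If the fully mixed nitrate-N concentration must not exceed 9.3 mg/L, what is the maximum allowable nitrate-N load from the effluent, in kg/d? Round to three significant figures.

Mass balance at the limit: 68500·1.100 + 13100·Cₑ = 81600·9.3 → Cₑ = 52.18 mg/L.
13100 L/s = 13.10 m³/s. Load = 13.10 m³/s × 52.18 g/m³ × 86 400 s/d = 59060 kg/d.

59100 kg/d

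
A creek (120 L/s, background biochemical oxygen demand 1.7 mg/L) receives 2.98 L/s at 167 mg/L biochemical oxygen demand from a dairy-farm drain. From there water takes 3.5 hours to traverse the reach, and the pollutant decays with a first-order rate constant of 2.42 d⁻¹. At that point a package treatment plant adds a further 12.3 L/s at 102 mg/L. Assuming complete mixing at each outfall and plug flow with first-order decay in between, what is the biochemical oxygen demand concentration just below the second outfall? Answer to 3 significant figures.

After mixing, C = (120.0·1.700 + 2.980·167.0) / 123.0 = 701.7/123.0 = 5.705 mg/L; combined flow 123.0 L/s.
Applying C = C₀e^(−kt): 5.705 × 0.7026 = 4.009 mg/L.
At the second outfall, C = (123.0·4.009 + 12.30·102.0) / (123.0 + 12.30) = 12.92 mg/L.

12.9 mg/L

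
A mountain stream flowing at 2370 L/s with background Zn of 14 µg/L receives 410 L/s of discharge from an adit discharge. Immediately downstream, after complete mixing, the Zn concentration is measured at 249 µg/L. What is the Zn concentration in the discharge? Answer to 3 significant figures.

1610 µg/L

Mass balance: 2370·14.00 + 410.0·Cₑ = 2780·249.0
→ Cₑ = (2780·249.0 − 2370·14.00) / 410.0 = 1607 µg/L.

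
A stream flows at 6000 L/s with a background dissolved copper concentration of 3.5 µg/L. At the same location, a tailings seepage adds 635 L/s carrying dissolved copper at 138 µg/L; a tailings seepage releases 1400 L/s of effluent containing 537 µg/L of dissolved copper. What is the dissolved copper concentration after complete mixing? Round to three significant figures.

107 µg/L

Conservation of mass: C = (6000·3.500 + 635.0·138.0 + 1400·537.0) / 8035 = 860400/8035 = 107.1 µg/L.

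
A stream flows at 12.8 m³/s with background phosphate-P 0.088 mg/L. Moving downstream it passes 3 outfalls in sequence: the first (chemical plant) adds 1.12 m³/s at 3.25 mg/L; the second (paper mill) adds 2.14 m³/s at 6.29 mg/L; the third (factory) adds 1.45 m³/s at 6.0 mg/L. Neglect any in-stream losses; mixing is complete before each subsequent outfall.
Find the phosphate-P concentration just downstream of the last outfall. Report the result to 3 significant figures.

1.54 mg/L

After outfall 1: Q = 12.80 + 1.120 = 13.92 m³/s; C = (12.80·0.08800 + 1.120·3.250)/13.92 = 0.3424 mg/L.
After outfall 2: Q = 13.92 + 2.140 = 16.06 m³/s; C = (13.92·0.3424 + 2.140·6.290)/16.06 = 1.135 mg/L.
After outfall 3: Q = 16.06 + 1.450 = 17.51 m³/s; C = (16.06·1.135 + 1.450·6.000)/17.51 = 1.538 mg/L.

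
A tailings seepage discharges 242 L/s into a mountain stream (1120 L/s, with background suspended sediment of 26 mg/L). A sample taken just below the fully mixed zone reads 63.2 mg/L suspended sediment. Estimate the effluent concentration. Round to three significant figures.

235 mg/L

Mass balance: 1120·26.00 + 242.0·Cₑ = 1362·63.20
→ Cₑ = (1362·63.20 − 1120·26.00) / 242.0 = 235.4 mg/L.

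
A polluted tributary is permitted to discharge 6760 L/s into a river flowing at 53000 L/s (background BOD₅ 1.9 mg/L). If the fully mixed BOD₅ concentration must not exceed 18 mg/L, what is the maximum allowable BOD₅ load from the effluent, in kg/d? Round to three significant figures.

Mass balance at the limit: 53000·1.900 + 6760·Cₑ = 59760·18 → Cₑ = 144.2 mg/L.
6760 L/s = 6.760 m³/s. Load = 6.760 m³/s × 144.2 g/m³ × 86 400 s/d = 84240 kg/d.

84200 kg/d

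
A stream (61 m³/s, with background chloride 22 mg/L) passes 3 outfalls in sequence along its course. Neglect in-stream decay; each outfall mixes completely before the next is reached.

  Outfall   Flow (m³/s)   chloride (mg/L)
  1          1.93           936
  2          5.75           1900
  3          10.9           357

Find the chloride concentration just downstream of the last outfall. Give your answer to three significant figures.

After outfall 1: Q = 61.00 + 1.930 = 62.93 m³/s; C = (61.00·22.00 + 1.930·936.0)/62.93 = 50.03 mg/L.
After outfall 2: Q = 62.93 + 5.750 = 68.68 m³/s; C = (62.93·50.03 + 5.750·1900)/68.68 = 204.9 mg/L.
After outfall 3: Q = 68.68 + 10.90 = 79.58 m³/s; C = (68.68·204.9 + 10.90·357.0)/79.58 = 225.7 mg/L.

226 mg/L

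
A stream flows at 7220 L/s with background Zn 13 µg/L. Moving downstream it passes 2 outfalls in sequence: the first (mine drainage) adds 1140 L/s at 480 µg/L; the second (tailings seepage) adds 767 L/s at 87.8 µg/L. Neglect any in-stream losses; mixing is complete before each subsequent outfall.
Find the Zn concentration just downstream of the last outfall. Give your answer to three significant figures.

77.6 µg/L

Outfall 1: combined Q = 8360 L/s; C = (7220·13.00 + 1140·480.0)/8360 = 76.68 µg/L.
Outfall 2: combined Q = 9127 L/s; C = (8360·76.68 + 767.0·87.80)/9127 = 77.62 µg/L.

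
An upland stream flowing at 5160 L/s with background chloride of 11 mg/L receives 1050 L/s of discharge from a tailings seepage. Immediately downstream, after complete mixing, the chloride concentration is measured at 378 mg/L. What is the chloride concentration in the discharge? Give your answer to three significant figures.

Mass balance: 5160·11.00 + 1050·Cₑ = 6210·378.0
→ Cₑ = (6210·378.0 − 5160·11.00) / 1050 = 2182 mg/L.

2180 mg/L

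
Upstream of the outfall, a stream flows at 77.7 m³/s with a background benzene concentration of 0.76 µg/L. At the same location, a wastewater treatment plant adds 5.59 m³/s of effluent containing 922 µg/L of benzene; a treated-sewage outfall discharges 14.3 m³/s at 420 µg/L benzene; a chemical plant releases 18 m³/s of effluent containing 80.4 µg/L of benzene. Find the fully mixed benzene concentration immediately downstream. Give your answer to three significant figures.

110 µg/L

Conservation of mass: C = (77.70·0.7600 + 5.590·922.0 + 14.30·420.0 + 18.00·80.40) / 115.6 = 12670/115.6 = 109.6 µg/L.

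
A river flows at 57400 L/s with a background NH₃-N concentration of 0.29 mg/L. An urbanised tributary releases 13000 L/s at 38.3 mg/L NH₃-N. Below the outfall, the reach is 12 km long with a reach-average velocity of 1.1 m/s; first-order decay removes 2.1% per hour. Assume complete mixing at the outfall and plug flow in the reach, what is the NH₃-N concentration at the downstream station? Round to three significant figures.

6.85 mg/L

Mixed concentration C = ΣQC/ΣQ = (57400·0.2900 + 13000·38.30) / 70400 = 514500/70400 = 7.309 mg/L.
Travel time t = 12·1000 / 1.1 = 10910 s = 3.030 h.
2.1%/h lost → k = −ln(1 − 0.021) = 0.02122 h⁻¹.
Applying C = C₀e^(−kt): 7.309 × 0.9377 = 6.854 mg/L.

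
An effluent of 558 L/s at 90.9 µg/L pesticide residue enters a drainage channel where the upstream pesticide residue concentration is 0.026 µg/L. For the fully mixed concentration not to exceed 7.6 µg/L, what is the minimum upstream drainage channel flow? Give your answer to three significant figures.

6140 L/s

Set C_mix = 7.6: (Q·0.02600 + 558.0·90.90) / (Q + 558.0) = 7.6
→ Q = 558.0·(90.90 − 7.6)/(7.6 − 0.02600) = 6137 L/s.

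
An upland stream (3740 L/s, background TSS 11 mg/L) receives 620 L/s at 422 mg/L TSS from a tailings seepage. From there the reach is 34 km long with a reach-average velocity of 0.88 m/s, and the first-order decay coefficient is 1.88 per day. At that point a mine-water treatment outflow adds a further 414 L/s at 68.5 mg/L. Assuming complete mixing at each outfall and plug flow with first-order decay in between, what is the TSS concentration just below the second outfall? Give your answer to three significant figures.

Flow-weighted average: C = (3740·11.00 + 620.0·422.0) / 4360 = 302800/4360 = 69.44 mg/L; combined flow 4360 L/s.
Travel time t = 34·1000 / 0.88 = 38640 s = 10.73 h.
First-order decay: C = 69.44·exp(−k·t) = 69.44·0.4314 = 29.96 mg/L.
At the second outfall, C = (4360·29.96 + 414.0·68.50) / (4360 + 414.0) = 33.30 mg/L.

33.3 mg/L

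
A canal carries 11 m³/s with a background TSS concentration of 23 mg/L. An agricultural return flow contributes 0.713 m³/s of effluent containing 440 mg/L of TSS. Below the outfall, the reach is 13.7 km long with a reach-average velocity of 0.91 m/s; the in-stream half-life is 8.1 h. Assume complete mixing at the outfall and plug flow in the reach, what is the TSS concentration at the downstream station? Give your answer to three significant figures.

33.8 mg/L

Conservation of mass: C = (11.00·23.00 + 0.7130·440.0) / 11.71 = 566.7/11.71 = 48.38 mg/L.
Travel time t = 13.7·1000 / 0.91 = 15050 s = 4.182 h.
Half-life 8.1 h → k = ln 2 / 8.1 = 0.08557 h⁻¹ = 2.054 d⁻¹.
Decay over the reach: 48.38·exp(−kt) = 48.38·0.6992 = 33.83 mg/L.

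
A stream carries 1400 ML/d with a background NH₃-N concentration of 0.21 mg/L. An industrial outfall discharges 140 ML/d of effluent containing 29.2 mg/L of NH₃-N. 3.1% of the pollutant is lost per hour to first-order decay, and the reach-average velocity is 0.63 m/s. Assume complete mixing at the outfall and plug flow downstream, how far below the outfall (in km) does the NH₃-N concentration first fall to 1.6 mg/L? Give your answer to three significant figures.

41.5 km

Mass balance: C = (1400·0.2100 + 140.0·29.20) / 1540 = 4382/1540 = 2.845 mg/L.
3.1%/h lost → k = −ln(1 − 0.031) = 0.03149 h⁻¹.
Set 2.845·exp(−k·t) = 1.6 → t = ln(2.845/1.6)/k = 65820 s = 18.28 h.
Distance = v·t = 0.63·65820 = 41460 m = 41.46 km.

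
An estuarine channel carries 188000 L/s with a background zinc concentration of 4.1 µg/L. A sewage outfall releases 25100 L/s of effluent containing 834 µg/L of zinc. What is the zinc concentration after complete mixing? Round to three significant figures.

102 µg/L

Flow-weighted average: C = (188000·4.100 + 25100·834.0) / 213100 = 21700000/213100 = 101.8 µg/L.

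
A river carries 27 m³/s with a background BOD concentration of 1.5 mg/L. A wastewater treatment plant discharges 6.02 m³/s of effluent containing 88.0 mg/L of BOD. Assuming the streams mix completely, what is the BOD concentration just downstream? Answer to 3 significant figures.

17.3 mg/L

Mixed concentration C = ΣQC/ΣQ = (27.00·1.500 + 6.020·88.00) / 33.02 = 570.3/33.02 = 17.27 mg/L.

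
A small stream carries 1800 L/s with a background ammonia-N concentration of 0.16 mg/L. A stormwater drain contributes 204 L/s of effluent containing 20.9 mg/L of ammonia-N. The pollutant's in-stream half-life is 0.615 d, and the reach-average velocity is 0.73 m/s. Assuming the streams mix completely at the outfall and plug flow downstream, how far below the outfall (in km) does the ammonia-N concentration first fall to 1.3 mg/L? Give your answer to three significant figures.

Conservation of mass: C = (1800·0.1600 + 204.0·20.90) / 2004 = 4552/2004 = 2.271 mg/L.
Half-life 0.615 d → k = ln 2 / 0.615 = 1.127 d⁻¹.
Set 2.271·exp(−k·t) = 1.3 → t = ln(2.271/1.3)/k = 42770 s = 11.88 h.
Distance = v·t = 0.73·42770 = 31220 m = 31.22 km.

31.2 km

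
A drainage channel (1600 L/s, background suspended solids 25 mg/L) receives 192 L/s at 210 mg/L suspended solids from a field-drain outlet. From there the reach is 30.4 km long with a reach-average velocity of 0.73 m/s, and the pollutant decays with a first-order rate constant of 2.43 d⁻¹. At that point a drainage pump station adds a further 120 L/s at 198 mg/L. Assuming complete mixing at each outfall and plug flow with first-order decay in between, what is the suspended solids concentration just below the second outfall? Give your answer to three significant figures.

Conservation of mass: C = (1600·25.00 + 192.0·210.0) / 1792 = 80320/1792 = 44.82 mg/L; combined flow 1792 L/s.
Travel time t = 30.4·1000 / 0.73 = 41640 s = 11.57 h.
Applying C = C₀e^(−kt): 44.82 × 0.3100 = 13.89 mg/L.
Second outfall: C = (1792·13.89 + 120.0·198.0)/1912 = 25.45 mg/L.

25.4 mg/L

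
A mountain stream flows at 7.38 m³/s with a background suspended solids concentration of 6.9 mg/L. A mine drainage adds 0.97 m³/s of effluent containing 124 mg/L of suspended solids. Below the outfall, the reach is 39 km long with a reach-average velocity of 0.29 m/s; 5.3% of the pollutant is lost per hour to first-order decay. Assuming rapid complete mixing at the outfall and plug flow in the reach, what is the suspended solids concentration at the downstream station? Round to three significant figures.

2.68 mg/L

Conservation of mass: C = (7.380·6.900 + 0.9700·124.0) / 8.350 = 171.2/8.350 = 20.50 mg/L.
Travel time t = 39·1000 / 0.29 = 134500 s = 37.36 h.
5.3%/h lost → k = −ln(1 − 0.053) = 0.05446 h⁻¹.
First-order decay: C = 20.50·exp(−k·t) = 20.50·0.1308 = 2.681 mg/L.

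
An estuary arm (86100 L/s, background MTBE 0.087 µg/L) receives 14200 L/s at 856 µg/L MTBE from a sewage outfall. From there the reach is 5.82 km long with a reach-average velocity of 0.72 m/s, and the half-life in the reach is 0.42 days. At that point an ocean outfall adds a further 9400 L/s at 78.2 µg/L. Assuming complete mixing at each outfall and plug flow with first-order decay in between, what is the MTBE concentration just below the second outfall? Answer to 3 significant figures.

102 µg/L

Mass balance: C = (86100·0.08700 + 14200·856.0) / 100300 = 12160000/100300 = 121.3 µg/L; combined flow 100300 L/s.
Travel time t = 5.82·1000 / 0.72 = 8083 s = 2.245 h.
Half-life 0.42 d → k = ln 2 / 0.42 = 1.650 d⁻¹.
First-order decay: C = 121.3·exp(−k·t) = 121.3·0.8569 = 103.9 µg/L.
Second outfall: C = (100300·103.9 + 9400·78.20)/109700 = 101.7 µg/L.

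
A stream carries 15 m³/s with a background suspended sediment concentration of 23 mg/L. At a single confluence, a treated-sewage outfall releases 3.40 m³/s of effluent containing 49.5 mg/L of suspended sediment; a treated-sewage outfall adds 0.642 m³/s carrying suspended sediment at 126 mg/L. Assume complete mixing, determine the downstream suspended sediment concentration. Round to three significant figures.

31.2 mg/L

Mass balance: C = (15.00·23.00 + 3.400·49.50 + 0.6420·126.0) / 19.04 = 594.2/19.04 = 31.20 mg/L.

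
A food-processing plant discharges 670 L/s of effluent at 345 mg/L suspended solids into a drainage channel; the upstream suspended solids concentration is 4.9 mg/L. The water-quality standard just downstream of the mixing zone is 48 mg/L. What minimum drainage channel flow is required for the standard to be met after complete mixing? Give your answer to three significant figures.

Set C_mix = 48: (Q·4.900 + 670.0·345.0) / (Q + 670.0) = 48
→ Q = 670.0·(345.0 − 48)/(48 − 4.900) = 4617 L/s.

4620 L/s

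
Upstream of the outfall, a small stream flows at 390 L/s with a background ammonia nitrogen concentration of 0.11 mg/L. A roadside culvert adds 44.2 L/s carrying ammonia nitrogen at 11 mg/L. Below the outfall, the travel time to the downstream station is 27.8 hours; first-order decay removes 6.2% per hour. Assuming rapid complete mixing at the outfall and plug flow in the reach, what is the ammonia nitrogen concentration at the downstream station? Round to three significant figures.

Flow-weighted average: C = (390.0·0.1100 + 44.20·11.00) / 434.2 = 529.1/434.2 = 1.219 mg/L.
6.2%/h lost → k = −ln(1 − 0.062) = 0.06401 h⁻¹.
Applying C = C₀e^(−kt): 1.219 × 0.1687 = 0.2056 mg/L.

0.206 mg/L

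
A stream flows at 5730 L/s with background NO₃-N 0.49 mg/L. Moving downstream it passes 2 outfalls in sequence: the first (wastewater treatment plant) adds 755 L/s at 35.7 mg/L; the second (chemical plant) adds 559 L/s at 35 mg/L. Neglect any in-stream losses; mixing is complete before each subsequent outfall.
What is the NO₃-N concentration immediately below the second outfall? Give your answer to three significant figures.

Below outfall 1: Q → 6485 L/s, C = (5730·0.4900 + 755.0·35.70)/6485 = 4.589 mg/L.
Below outfall 2: Q → 7044 L/s, C = (6485·4.589 + 559.0·35.00)/7044 = 7.003 mg/L.

7.00 mg/L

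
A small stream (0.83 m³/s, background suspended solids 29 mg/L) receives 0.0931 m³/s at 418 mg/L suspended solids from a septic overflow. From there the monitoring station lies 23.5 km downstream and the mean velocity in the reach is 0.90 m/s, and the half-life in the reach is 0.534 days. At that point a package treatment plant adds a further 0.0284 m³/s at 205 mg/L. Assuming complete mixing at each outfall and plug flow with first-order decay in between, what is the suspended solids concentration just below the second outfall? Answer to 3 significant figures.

50.8 mg/L

Mixed concentration C = ΣQC/ΣQ = (0.8300·29.00 + 0.09310·418.0) / 0.9231 = 62.99/0.9231 = 68.23 mg/L; combined flow 0.9231 m³/s.
Travel time t = 23.5·1000 / 0.90 = 26110 s = 7.253 h.
Half-life 0.534 d → k = ln 2 / 0.534 = 1.298 d⁻¹.
After decay, C = 68.23 × e^(−kt) = 68.23 × 0.6755 = 46.09 mg/L.
At the second outfall, C = (0.9231·46.09 + 0.02840·205.0) / (0.9231 + 0.02840) = 50.84 mg/L.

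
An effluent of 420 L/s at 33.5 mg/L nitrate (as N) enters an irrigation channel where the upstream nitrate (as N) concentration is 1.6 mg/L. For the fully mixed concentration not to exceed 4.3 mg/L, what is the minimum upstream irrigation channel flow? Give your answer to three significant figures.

Set C_mix = 4.3: (Q·1.600 + 420.0·33.50) / (Q + 420.0) = 4.3
→ Q = 420.0·(33.50 − 4.3)/(4.3 − 1.600) = 4542 L/s.

4540 L/s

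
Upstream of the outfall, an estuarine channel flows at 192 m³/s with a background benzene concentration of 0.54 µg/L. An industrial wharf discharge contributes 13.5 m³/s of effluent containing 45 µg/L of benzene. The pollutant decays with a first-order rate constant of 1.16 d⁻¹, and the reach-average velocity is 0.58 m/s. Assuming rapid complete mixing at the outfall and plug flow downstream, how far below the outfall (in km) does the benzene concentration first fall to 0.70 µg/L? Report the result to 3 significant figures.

69.0 km

Mixed concentration C = ΣQC/ΣQ = (192.0·0.5400 + 13.50·45.00) / 205.5 = 711.2/205.5 = 3.461 µg/L.
Set 3.461·exp(−k·t) = 0.70 → t = ln(3.461/0.70)/k = 119000 s = 33.07 h.
Distance = v·t = 0.58·119000 = 69040 m = 69.04 km.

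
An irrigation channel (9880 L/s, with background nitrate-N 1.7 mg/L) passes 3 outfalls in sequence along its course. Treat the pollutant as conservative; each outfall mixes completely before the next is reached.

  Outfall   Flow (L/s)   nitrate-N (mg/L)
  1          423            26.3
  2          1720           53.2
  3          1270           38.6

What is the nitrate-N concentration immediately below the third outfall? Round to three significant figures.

12.7 mg/L

Outfall 1: combined Q = 10300 L/s; C = (9880·1.700 + 423.0·26.30)/10300 = 2.710 mg/L.
Outfall 2: combined Q = 12020 L/s; C = (10300·2.710 + 1720·53.20)/12020 = 9.933 mg/L.
Outfall 3: combined Q = 13290 L/s; C = (12020·9.933 + 1270·38.60)/13290 = 12.67 mg/L.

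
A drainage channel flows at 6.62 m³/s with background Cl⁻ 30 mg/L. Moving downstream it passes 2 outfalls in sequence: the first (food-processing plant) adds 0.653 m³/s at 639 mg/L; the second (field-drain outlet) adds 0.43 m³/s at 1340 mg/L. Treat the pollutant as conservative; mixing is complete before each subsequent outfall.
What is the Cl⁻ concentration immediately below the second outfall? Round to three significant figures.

155 mg/L

Below outfall 1: Q → 7.273 m³/s, C = (6.620·30.00 + 0.6530·639.0)/7.273 = 84.68 mg/L.
Below outfall 2: Q → 7.703 m³/s, C = (7.273·84.68 + 0.4300·1340)/7.703 = 154.8 mg/L.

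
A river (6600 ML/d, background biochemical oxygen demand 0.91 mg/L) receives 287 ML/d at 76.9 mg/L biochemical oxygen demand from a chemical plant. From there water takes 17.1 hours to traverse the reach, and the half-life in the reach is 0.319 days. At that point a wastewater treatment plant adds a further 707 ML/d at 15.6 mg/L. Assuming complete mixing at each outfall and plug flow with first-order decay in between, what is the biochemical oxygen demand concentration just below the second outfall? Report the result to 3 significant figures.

2.24 mg/L

Mass balance: C = (6600·0.9100 + 287.0·76.90) / 6887 = 28080/6887 = 4.077 mg/L; combined flow 6887 ML/d.
Half-life 0.319 d → k = ln 2 / 0.319 = 2.173 d⁻¹.
First-order decay: C = 4.077·exp(−k·t) = 4.077·0.2126 = 0.8669 mg/L.
Second outfall: C = (6887·0.8669 + 707.0·15.60)/7594 = 2.239 mg/L.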